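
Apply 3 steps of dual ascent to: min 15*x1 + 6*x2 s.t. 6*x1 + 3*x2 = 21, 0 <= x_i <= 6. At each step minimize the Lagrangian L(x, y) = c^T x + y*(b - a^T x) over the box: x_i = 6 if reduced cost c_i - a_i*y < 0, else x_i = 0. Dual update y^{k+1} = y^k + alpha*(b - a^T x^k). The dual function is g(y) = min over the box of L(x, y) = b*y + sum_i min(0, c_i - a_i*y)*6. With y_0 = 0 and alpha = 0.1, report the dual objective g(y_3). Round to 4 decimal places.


Dual ascent for LP: min 15*x1 + 6*x2, 6*x1 + 3*x2 = 21, 0 <= x_i <= 6
Step 1: y^k = 0.0, reduced costs: (15.0, 6.0)
  x^k = (0.0, 0.0), subgradient = b - a^T x = 21.0
  y^{k+1} = 0.0 + 0.1*21.0 = 2.1
Step 2: y^k = 2.1, reduced costs: (2.4, -0.3)
  x^k = (0.0, 6.0), subgradient = b - a^T x = 3.0
  y^{k+1} = 2.1 + 0.1*3.0 = 2.4
Step 3: y^k = 2.4, reduced costs: (0.6, -1.2)
  x^k = (0.0, 6.0), subgradient = b - a^T x = 3.0
  y^{k+1} = 2.4 + 0.1*3.0 = 2.7
Dual objective at y_3 = 2.7: reduced costs (-1.2, -2.1), box minimizer x = (6.0, 6.0)
g(y_3) = b*y + (c1 - a1*y)*x1 + (c2 - a2*y)*x2 = 21*2.7 + (-1.2)*6.0 + (-2.1)*6.0 = 56.7 - 7.2 - 12.6 = 36.9


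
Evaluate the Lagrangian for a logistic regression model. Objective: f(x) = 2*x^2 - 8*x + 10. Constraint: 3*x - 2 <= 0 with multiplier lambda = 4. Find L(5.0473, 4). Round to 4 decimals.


Step 1: Evaluate f(x).
f(5.0473) = 2*5.0473^2 - 8*5.0473 + 10 = 20.5721
Step 2: Evaluate g(x).
g(5.0473) = 3*5.0473 - 2 = 13.1419
Step 3: Compute Lagrangian.
L = 20.5721 + 4*13.1419 = 73.1397


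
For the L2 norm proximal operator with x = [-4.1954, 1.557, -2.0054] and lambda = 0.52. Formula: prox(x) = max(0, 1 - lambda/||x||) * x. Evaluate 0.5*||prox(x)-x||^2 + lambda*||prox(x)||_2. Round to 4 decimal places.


Step 1: Compute ||x||.
||x|| = 4.9038
Step 2: Compute scaling factor.
scale = max(0, 1 - 0.52/4.9038) = 0.894
Step 3: prox(x) = [-3.7505, 1.3919, -1.7927]
||prox(x)|| = 4.3838
Step 4: Proximal objective.
0.5*||prox-x||^2 = 0.1352
lambda*||prox|| = 2.2796
Total = 2.4148


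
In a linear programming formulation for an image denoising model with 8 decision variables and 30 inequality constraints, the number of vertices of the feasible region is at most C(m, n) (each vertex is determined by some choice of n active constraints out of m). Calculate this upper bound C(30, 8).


Each vertex corresponds to some choice of n active constraints out of m, so the number of vertices is at most C(m, n) = m! / (n!(m-n)!).
m = 30, n = 8
Numerator: 30 * 29 * 28 * 27 * 26 * 25 * 24 * 23
Denominator: 8! = 40320
C(30, 8) = 5852925


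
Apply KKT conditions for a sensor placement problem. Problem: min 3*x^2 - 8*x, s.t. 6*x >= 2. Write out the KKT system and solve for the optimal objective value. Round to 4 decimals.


Step 1: Try lambda = 0 (constraint inactive).
Stationarity: 2*3*x - 8 = 0
x* = 8/(2*3) = 4/3 = 1.3333 (rounded; the exact value 4/3 is used below)
Check constraint: 6*1.3333 = 7.9998 >= 2 -- satisfied.
Step 2: Compute optimal value.
f(x*) = 3*(4/3)^2 - 8*(4/3) = -5.3333


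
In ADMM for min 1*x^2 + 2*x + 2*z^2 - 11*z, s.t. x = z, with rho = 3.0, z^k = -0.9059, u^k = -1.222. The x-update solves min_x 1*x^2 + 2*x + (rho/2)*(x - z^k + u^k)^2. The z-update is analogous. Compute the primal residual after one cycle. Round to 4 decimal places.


ADMM iteration with rho = 3.0, z^k = -0.9059, u^k = -1.222
Step 1: x-update.
Minimize 1*x^2 + 2*x + (3.0/2)*(x + 0.9059 - 1.222)^2
FOC: (2*1 + 3.0)*x = -2 + 3.0*(-0.9059 + 1.222)
x^{k+1} = -0.2103
Step 2: z-update.
Minimize 2*z^2 - 11*z + (3.0/2)*(-0.2103 - z - 1.222)^2
FOC: (2*2 + 3.0)*z = 11 + 3.0*(-0.2103 - 1.222)
z^{k+1} = 0.9576
Step 3: u-update.
u^{k+1} = -1.222 - 0.2103 - 0.9576 = -2.3899
Step 4: Primal residual = |-0.2103 - 0.9576| = 1.1679


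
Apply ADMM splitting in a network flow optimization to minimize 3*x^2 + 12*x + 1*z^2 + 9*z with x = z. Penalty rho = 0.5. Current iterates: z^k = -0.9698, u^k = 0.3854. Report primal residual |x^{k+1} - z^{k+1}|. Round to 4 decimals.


ADMM iteration with rho = 0.5, z^k = -0.9698, u^k = 0.3854
Step 1: x-update.
Minimize 3*x^2 + 12*x + (0.5/2)*(x + 0.9698 + 0.3854)^2
FOC: (2*3 + 0.5)*x = -12 + 0.5*(-0.9698 - 0.3854)
x^{k+1} = -1.9504
Step 2: z-update.
Minimize 1*z^2 + 9*z + (0.5/2)*(-1.9504 - z + 0.3854)^2
FOC: (2*1 + 0.5)*z = -9 + 0.5*(-1.9504 + 0.3854)
z^{k+1} = -3.913
Step 3: u-update.
u^{k+1} = 0.3854 - 1.9504 + 3.913 = 2.348
Step 4: Primal residual = |-1.9504 + 3.913| = 1.9626


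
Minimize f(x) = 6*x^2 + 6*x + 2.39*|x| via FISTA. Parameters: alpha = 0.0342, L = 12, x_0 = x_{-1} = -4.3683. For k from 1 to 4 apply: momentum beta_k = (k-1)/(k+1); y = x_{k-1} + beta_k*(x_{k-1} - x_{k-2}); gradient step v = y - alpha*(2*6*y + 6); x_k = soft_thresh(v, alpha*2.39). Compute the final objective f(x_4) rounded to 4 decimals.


FISTA on f(x) = 6*x^2 + 6*x + 2.39*|x|
L = 12, alpha = 0.0342
Iteration 1: beta = 0.0, y = -4.3683 + 0.0*(-4.3683 + 4.3683) = -4.3683
  grad(y) = -46.4196, v = y - alpha*grad = -2.7807
  prox(v) = soft_thresh(-2.7807, 0.0817) = -2.699
Iteration 2: beta = 0.3333, y = -2.699 + 0.3333*(-2.699 + 4.3683) = -2.1426
  grad(y) = -19.711, v = y - alpha*grad = -1.4685
  prox(v) = soft_thresh(-1.4685, 0.0817) = -1.3867
Iteration 3: beta = 0.5, y = -1.3867 + 0.5*(-1.3867 + 2.699) = -0.7306
  grad(y) = -2.767, v = y - alpha*grad = -0.636
  prox(v) = soft_thresh(-0.636, 0.0817) = -0.5542
Iteration 4: beta = 0.6, y = -0.5542 + 0.6*(-0.5542 + 1.3867) = -0.0547
  grad(y) = 5.3435, v = y - alpha*grad = -0.2375
  prox(v) = soft_thresh(-0.2375, 0.0817) = -0.1557
f(x_4) = 6*(-0.1557)^2 + 6*(-0.1557) + 2.39*|-0.1557| = -0.4167


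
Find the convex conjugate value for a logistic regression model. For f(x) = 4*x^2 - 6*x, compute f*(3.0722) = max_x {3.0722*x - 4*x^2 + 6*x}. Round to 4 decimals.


f*(y) = sup_x {y*x - a*x^2 - b*x} = sup_x {(y-b)*x - a*x^2}
FOC: (y - b) - 2a*x = 0 => x* = (y - b)/(2a)
x* = (3.0722 + 6)/(2*4) = 1.134
f*(3.0722) = (y-b)^2/(4a) = (3.0722 + 6)^2/(4*4)
= 82.3048/16 = 5.1441


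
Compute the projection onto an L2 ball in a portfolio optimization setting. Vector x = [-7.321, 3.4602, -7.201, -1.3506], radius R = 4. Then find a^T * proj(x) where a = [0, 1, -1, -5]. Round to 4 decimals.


Step 1: Compute ||x|| (intermediates to 6 decimals).
||x|| = sqrt((-7.321)^2 + 3.4602^2 + (-7.201)^2 + (-1.3506)^2) = 10.920098
Step 2: Project.
Since ||x|| > R, scale = R/||x|| = 4/10.920098 = 0.366297, proj(x) = scale * x
proj(x) = [-2.68166, 1.267461, -2.637705, -0.494721]
Step 3: Dot product.
a^T * proj(x) = 0*(-2.68166) + 1*1.267461 - 1*(-2.637705) - 5*(-0.494721) = 6.3788


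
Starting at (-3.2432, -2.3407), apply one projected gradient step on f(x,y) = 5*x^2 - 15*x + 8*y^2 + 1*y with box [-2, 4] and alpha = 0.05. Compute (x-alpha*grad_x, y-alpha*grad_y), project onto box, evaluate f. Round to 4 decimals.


Step 1: Compute gradient at (-3.2432, -2.3407).
grad_x = 2*5*-3.2432 - 15 = -47.432
grad_y = 2*8*-2.3407 + 1 = -36.4512
Step 2: Gradient step.
x_raw = -3.2432 - 0.05*-47.432 = -0.8716
y_raw = -2.3407 - 0.05*-36.4512 = -0.5181
Step 3: Project onto [-2, 4].
x_proj = clip(-0.8716) = -0.8716
y_proj = clip(-0.5181) = -0.5181
Step 4: Evaluate f.
f(-0.8716, -0.5181) = 18.502


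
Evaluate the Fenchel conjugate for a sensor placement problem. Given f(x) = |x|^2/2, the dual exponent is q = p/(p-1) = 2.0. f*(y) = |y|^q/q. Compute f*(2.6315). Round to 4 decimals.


The conjugate exponent q satisfies 1/p + 1/q = 1.
p = 2, so q = 2/(2 - 1) = 2.0
|y|^q = 2.6315^2.0 = 6.9248
f*(2.6315) = 6.9248 / 2.0 = 3.4624


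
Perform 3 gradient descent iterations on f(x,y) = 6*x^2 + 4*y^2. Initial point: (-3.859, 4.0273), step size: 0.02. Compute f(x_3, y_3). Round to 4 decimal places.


Gradient descent on f(x,y) = 6*x^2 + 4*y^2.
Starting point: (-3.859, 4.0273), alpha = 0.02
Step 1: grad_x = 2*6*-3.859 = -46.308, grad_y = 2*4*4.0273 = 32.2184
  x_1 = -3.859 - 0.02*-46.308 = -2.9328
  y_1 = 4.0273 - 0.02*32.2184 = 3.3829
Step 2: grad_x = 2*6*-2.9328 = -35.1941, grad_y = 2*4*3.3829 = 27.0635
  x_2 = -2.9328 - 0.02*-35.1941 = -2.229
  y_2 = 3.3829 - 0.02*27.0635 = 2.8417
Step 3: grad_x = 2*6*-2.229 = -26.7475, grad_y = 2*4*2.8417 = 22.7333
  x_3 = -2.229 - 0.02*-26.7475 = -1.694
  y_3 = 2.8417 - 0.02*22.7333 = 2.387
f(-1.694, 2.387) = 6*(-1.694)^2 + 4*2.387^2 = 40.009


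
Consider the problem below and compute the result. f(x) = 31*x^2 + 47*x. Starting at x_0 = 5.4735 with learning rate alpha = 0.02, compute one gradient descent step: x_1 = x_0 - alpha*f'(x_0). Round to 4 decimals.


We compute the gradient at x_0 and apply the update.
f'(x) = 62*x + 47
f'(5.4735) = 62*5.4735 + 47 = 386.357
x_1 = 5.4735 - 0.02*386.357 = -2.2536


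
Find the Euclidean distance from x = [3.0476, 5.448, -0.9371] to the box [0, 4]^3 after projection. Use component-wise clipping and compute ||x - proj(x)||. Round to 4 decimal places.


Project each component onto [0, 4].
clip(3.0476) = 3.0476, clip(5.448) = 4.0, clip(-0.9371) = 0.0
Projection = [3.0476, 4.0, 0.0]
Squared diffs: [0.0, 2.0967, 0.8782]
Distance = sqrt(2.9749) = 1.7248


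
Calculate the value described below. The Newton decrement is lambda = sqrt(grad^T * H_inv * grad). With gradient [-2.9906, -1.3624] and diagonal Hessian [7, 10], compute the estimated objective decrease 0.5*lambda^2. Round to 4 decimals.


Step 1: H is diagonal, so H^(-1) * g = [-0.4272, -0.1362].
Step 2: g^T H^(-1) g = sum_i g_i^2 / H_ii
  = (-2.9906)^2/7 + (-1.3624)^2/10
  = 1.2777 + 0.1856 = 1.4633
Step 3: Objective decrease = 0.5 * g^T H^(-1) g = 0.7316


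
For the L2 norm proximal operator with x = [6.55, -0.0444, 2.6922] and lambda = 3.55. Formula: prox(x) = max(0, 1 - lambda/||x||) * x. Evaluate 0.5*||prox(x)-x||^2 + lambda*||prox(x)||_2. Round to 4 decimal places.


Step 1: Compute ||x||.
||x|| = 7.0818
Step 2: Compute scaling factor.
scale = max(0, 1 - 3.55/7.0818) = 0.4987
Step 3: prox(x) = [3.2666, -0.0221, 1.3426]
||prox(x)|| = 3.5318
Step 4: Proximal objective.
0.5*||prox-x||^2 = 6.3013
lambda*||prox|| = 12.5379
Total = 18.8393


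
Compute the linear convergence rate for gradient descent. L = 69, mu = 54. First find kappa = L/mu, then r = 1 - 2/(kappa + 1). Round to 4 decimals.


Step 1: Compute the condition number.
kappa = L/mu = 69/54 = 1.2778
Step 2: Compute the convergence rate.
r = 1 - 2/(kappa + 1) = 1 - 2*mu/(L + mu) = (L - mu)/(L + mu) = 15/123 = 0.122


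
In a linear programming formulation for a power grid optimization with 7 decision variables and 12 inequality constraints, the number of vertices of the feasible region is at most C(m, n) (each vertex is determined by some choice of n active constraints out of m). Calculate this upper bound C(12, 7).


Each vertex corresponds to some choice of n active constraints out of m, so the number of vertices is at most C(m, n) = m! / (n!(m-n)!).
m = 12, n = 7
Numerator: 12 * 11 * 10 * 9 * 8 * 7 * 6
Denominator: 7! = 5040
C(12, 7) = 792


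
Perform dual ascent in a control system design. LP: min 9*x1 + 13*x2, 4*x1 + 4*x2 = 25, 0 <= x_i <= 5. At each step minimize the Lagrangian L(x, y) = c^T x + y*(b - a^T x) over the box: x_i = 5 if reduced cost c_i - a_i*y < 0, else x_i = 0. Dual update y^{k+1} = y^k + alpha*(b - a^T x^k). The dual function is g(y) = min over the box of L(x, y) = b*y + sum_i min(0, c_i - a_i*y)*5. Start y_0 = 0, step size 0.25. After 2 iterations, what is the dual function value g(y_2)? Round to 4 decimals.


Dual ascent for LP: min 9*x1 + 13*x2, 4*x1 + 4*x2 = 25, 0 <= x_i <= 5
Step 1: y^k = 0.0, reduced costs: (9.0, 13.0)
  x^k = (0.0, 0.0), subgradient = b - a^T x = 25.0
  y^{k+1} = 0.0 + 0.25*25.0 = 6.25
Step 2: y^k = 6.25, reduced costs: (-16.0, -12.0)
  x^k = (5.0, 5.0), subgradient = b - a^T x = -15.0
  y^{k+1} = 6.25 + 0.25*-15.0 = 2.5
Dual objective at y_2 = 2.5: reduced costs (-1.0, 3.0), box minimizer x = (5.0, 0.0)
g(y_2) = b*y + (c1 - a1*y)*x1 + (c2 - a2*y)*x2 = 25*2.5 + (-1.0)*5.0 + 3.0*0.0 = 62.5 - 5.0 + 0.0 = 57.5


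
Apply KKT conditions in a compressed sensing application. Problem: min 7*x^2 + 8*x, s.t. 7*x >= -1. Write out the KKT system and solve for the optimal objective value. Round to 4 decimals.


Step 1: Try lambda = 0 (constraint inactive).
x_unc = -8/(2*7) = -0.5714
Check: 7*-0.5714 = -3.9998 < -1 -- violated!
Step 2: Constraint must be active: 7*x = -1
x* = -1/7 = -0.1429 (rounded; the exact value -1/7 is used below)
lambda = (2*7*(-1/7) + 8)/7 = 0.8571
Step 3: Compute optimal value.
f(x*) = 7*(-1/7)^2 + 8*(-1/7) = -1.0


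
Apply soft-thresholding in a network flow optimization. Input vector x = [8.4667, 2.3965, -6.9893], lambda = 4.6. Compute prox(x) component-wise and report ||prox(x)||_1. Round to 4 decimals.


Soft-thresholding with lambda = 4.6:
prox(8.4667) = sign(8.4667)*max(|8.4667| - 4.6, 0) = 3.8667
prox(2.3965) = sign(2.3965)*max(|2.3965| - 4.6, 0) = 0.0
prox(-6.9893) = sign(-6.9893)*max(|-6.9893| - 4.6, 0) = -2.3893
prox(x) = [3.8667, 0.0, -2.3893]
||prox(x)||_1 = 3.8667 + 0.0 + 2.3893 = 6.256


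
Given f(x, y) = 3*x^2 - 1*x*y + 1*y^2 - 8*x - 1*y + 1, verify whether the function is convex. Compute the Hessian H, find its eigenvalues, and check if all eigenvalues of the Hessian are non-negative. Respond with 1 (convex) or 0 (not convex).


The Hessian of f(x,y) = 3*x^2 - 1*x*y + 1*y^2 - 8*x - 1*y + 1 is:
H = [[6, -1], [-1, 2]]
Trace = 6 + 2 = 8
Determinant = 6*2 - (-1)^2 = 11
Discriminant = (8)^2 - 4*11 = 20.0
Eigenvalues: lambda_1 = 1.7639, lambda_2 = 6.2361
The function is convex.

1


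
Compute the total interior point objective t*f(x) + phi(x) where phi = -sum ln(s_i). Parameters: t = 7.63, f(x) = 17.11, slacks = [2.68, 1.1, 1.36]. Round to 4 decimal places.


Step 1: Compute log-barrier.
ln values: [0.9858, 0.0953, 0.3075]
phi = -(0.9858 + 0.0953 + 0.3075) = -1.3886
Step 2: Compute augmented objective.
t*f(x) = 7.63*17.11 = 130.5493
Total = 130.5493 - 1.3886 = 129.1607


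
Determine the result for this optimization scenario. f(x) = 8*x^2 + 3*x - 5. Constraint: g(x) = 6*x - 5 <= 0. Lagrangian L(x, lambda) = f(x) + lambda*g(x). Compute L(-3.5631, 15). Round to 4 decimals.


Step 1: Evaluate f(x).
f(-3.5631) = 8*(-3.5631)^2 + 3*(-3.5631) - 5 = 85.8762
Step 2: Evaluate g(x).
g(-3.5631) = 6*-3.5631 - 5 = -26.3786
Step 3: Compute Lagrangian.
L = 85.8762 + 15*-26.3786 = -309.8028


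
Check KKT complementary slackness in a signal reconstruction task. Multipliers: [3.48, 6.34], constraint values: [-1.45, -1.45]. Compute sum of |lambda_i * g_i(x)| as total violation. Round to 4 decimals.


KKT complementary slackness check:
lambda_1 * g_1 = 3.48 * -1.45 = -5.046
lambda_2 * g_2 = 6.34 * -1.45 = -9.193
Total violation = 5.046 + 9.193 = 14.239


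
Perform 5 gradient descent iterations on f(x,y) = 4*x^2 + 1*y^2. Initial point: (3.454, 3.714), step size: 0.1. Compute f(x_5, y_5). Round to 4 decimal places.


Gradient descent on f(x,y) = 4*x^2 + 1*y^2.
Starting point: (3.454, 3.714), alpha = 0.1
Step 1: grad_x = 2*4*3.454 = 27.632, grad_y = 2*1*3.714 = 7.428
  x_1 = 3.454 - 0.1*27.632 = 0.6908
  y_1 = 3.714 - 0.1*7.428 = 2.9712
Step 2: grad_x = 2*4*0.6908 = 5.5264, grad_y = 2*1*2.9712 = 5.9424
  x_2 = 0.6908 - 0.1*5.5264 = 0.1382
  y_2 = 2.9712 - 0.1*5.9424 = 2.377
Step 3: grad_x = 2*4*0.1382 = 1.1053, grad_y = 2*1*2.377 = 4.7539
  x_3 = 0.1382 - 0.1*1.1053 = 0.0276
  y_3 = 2.377 - 0.1*4.7539 = 1.9016
Step 4: grad_x = 2*4*0.0276 = 0.2211, grad_y = 2*1*1.9016 = 3.8031
  x_4 = 0.0276 - 0.1*0.2211 = 0.0055
  y_4 = 1.9016 - 0.1*3.8031 = 1.5213
Step 5: grad_x = 2*4*0.0055 = 0.0442, grad_y = 2*1*1.5213 = 3.0425
  x_5 = 0.0055 - 0.1*0.0442 = 0.0011
  y_5 = 1.5213 - 0.1*3.0425 = 1.217
f(0.0011, 1.217) = 4*0.0011^2 + 1*1.217^2 = 1.4811


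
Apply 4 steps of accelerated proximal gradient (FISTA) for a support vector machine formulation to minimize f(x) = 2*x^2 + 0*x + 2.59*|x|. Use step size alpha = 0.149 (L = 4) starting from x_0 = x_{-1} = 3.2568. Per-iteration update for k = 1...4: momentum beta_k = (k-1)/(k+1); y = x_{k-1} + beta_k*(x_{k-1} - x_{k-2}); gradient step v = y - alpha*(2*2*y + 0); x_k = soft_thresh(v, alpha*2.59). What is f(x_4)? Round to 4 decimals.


FISTA on f(x) = 2*x^2 + 0*x + 2.59*|x|
L = 4, alpha = 0.149
Iteration 1: beta = 0.0, y = 3.2568 + 0.0*(3.2568 - 3.2568) = 3.2568
  grad(y) = 13.0272, v = y - alpha*grad = 1.3157
  prox(v) = soft_thresh(1.3157, 0.3859) = 0.9298
Iteration 2: beta = 0.3333, y = 0.9298 + 0.3333*(0.9298 - 3.2568) = 0.1542
  grad(y) = 0.6167, v = y - alpha*grad = 0.0623
  prox(v) = soft_thresh(0.0623, 0.3859) = 0.0
Iteration 3: beta = 0.5, y = 0.0 + 0.5*(0.0 - 0.9298) = -0.4649
  grad(y) = -1.8597, v = y - alpha*grad = -0.1878
  prox(v) = soft_thresh(-0.1878, 0.3859) = 0.0
Iteration 4: beta = 0.6, y = 0.0 + 0.6*(0.0 - 0.0) = 0.0
  grad(y) = 0.0, v = y - alpha*grad = 0.0
  prox(v) = soft_thresh(0.0, 0.3859) = 0.0
f(x_4) = 2*0.0^2 + 0*0.0 + 2.59*|0.0| = 0.0


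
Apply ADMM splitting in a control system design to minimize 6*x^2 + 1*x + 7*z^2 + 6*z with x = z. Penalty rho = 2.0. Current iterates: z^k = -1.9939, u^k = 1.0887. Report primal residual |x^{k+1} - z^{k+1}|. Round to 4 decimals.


ADMM iteration with rho = 2.0, z^k = -1.9939, u^k = 1.0887
Step 1: x-update.
Minimize 6*x^2 + 1*x + (2.0/2)*(x + 1.9939 + 1.0887)^2
FOC: (2*6 + 2.0)*x = -1 + 2.0*(-1.9939 - 1.0887)
x^{k+1} = -0.5118
Step 2: z-update.
Minimize 7*z^2 + 6*z + (2.0/2)*(-0.5118 - z + 1.0887)^2
FOC: (2*7 + 2.0)*z = -6 + 2.0*(-0.5118 + 1.0887)
z^{k+1} = -0.3029
Step 3: u-update.
u^{k+1} = 1.0887 - 0.5118 + 0.3029 = 0.8798
Step 4: Primal residual = |-0.5118 + 0.3029| = 0.2089


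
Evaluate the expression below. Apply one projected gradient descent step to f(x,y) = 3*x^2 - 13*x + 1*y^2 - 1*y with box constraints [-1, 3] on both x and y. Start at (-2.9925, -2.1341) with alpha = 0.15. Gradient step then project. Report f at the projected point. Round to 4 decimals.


Step 1: Compute gradient at (-2.9925, -2.1341).
grad_x = 2*3*-2.9925 - 13 = -30.955
grad_y = 2*1*-2.1341 - 1 = -5.2682
Step 2: Gradient step.
x_raw = -2.9925 - 0.15*-30.955 = 1.6508
y_raw = -2.1341 - 0.15*-5.2682 = -1.3439
Step 3: Project onto [-1, 3].
x_proj = clip(1.6508) = 1.6508
y_proj = clip(-1.3439) = -1.0
Step 4: Evaluate f.
f(1.6508, -1.0) = -11.2848


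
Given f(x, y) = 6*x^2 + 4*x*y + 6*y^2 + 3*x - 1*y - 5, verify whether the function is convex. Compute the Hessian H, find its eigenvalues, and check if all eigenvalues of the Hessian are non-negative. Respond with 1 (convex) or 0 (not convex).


The Hessian of f(x,y) = 6*x^2 + 4*x*y + 6*y^2 + 3*x - 1*y - 5 is:
H = [[12, 4], [4, 12]]
Trace = 12 + 12 = 24
Determinant = 12*12 - (4)^2 = 128
Discriminant = (24)^2 - 4*128 = 64.0
Eigenvalues: lambda_1 = 8.0, lambda_2 = 16.0
The function is convex.

1


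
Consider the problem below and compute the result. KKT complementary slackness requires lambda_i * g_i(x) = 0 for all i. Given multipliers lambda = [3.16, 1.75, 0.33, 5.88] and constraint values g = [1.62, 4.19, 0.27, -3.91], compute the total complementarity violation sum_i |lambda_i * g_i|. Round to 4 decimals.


KKT complementary slackness check:
lambda_1 * g_1 = 3.16 * 1.62 = 5.1192
lambda_2 * g_2 = 1.75 * 4.19 = 7.3325
lambda_3 * g_3 = 0.33 * 0.27 = 0.0891
lambda_4 * g_4 = 5.88 * -3.91 = -22.9908
Total violation = 5.1192 + 7.3325 + 0.0891 + 22.9908 = 35.5316


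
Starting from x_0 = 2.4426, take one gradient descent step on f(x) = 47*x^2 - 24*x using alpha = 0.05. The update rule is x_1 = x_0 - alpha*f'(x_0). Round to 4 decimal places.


We compute the gradient at x_0 and apply the update.
f'(x) = 94*x - 24
f'(2.4426) = 94*2.4426 - 24 = 205.6044
x_1 = 2.4426 - 0.05*205.6044 = -7.8376


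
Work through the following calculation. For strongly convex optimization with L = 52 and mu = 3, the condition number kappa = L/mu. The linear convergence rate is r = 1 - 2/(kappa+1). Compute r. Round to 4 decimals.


Step 1: Compute the condition number.
kappa = L/mu = 52/3 = 17.3333
Step 2: Compute the convergence rate.
r = 1 - 2/(kappa + 1) = 1 - 2*mu/(L + mu) = (L - mu)/(L + mu) = 49/55 = 0.8909


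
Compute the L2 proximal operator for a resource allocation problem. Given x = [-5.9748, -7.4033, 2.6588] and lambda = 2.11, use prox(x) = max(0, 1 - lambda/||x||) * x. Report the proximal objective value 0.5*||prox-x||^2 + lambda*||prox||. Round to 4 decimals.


Step 1: Compute ||x||.
||x|| = 9.8781
Step 2: Compute scaling factor.
scale = max(0, 1 - 2.11/9.8781) = 0.7864
Step 3: prox(x) = [-4.6986, -5.8219, 2.0909]
||prox(x)|| = 7.7681
Step 4: Proximal objective.
0.5*||prox-x||^2 = 2.2261
lambda*||prox|| = 16.3907
Total = 18.6167


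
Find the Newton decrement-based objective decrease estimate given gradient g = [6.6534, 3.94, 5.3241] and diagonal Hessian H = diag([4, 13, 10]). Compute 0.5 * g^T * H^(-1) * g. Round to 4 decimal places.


Step 1: H is diagonal, so H^(-1) * g = [1.6634, 0.3031, 0.5324].
Step 2: g^T H^(-1) g = sum_i g_i^2 / H_ii
  = (6.6534)^2/4 + (3.94)^2/13 + (5.3241)^2/10
  = 11.0669 + 1.1941 + 2.8346 = 15.0957
Step 3: Objective decrease = 0.5 * g^T H^(-1) g = 7.5478


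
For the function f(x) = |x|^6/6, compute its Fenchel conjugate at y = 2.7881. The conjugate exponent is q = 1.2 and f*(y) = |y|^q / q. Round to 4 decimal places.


The conjugate exponent q satisfies 1/p + 1/q = 1.
p = 6, so q = 6/(6 - 1) = 1.2
|y|^q = 2.7881^1.2 = 3.4227
f*(2.7881) = 3.4227 / 1.2 = 2.8523


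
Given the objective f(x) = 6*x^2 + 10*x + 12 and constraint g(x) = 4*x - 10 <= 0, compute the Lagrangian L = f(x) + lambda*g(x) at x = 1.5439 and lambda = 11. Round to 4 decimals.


Step 1: Evaluate f(x).
f(1.5439) = 6*1.5439^2 + 10*1.5439 + 12 = 41.7408
Step 2: Evaluate g(x).
g(1.5439) = 4*1.5439 - 10 = -3.8244
Step 3: Compute Lagrangian.
L = 41.7408 + 11*-3.8244 = -0.3276


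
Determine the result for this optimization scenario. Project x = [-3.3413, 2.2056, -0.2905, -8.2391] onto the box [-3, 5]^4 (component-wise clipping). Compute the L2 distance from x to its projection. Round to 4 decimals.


Project each component onto [-3, 5].
clip(-3.3413) = -3.0, clip(2.2056) = 2.2056, clip(-0.2905) = -0.2905, clip(-8.2391) = -3.0
Projection = [-3.0, 2.2056, -0.2905, -3.0]
Squared diffs: [0.1165, 0.0, 0.0, 27.4482]
Distance = sqrt(27.5647) = 5.2502


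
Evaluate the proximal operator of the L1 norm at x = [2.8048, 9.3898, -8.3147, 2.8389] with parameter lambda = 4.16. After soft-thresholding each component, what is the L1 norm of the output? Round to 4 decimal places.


Soft-thresholding with lambda = 4.16:
prox(2.8048) = sign(2.8048)*max(|2.8048| - 4.16, 0) = 0.0
prox(9.3898) = sign(9.3898)*max(|9.3898| - 4.16, 0) = 5.2298
prox(-8.3147) = sign(-8.3147)*max(|-8.3147| - 4.16, 0) = -4.1547
prox(2.8389) = sign(2.8389)*max(|2.8389| - 4.16, 0) = 0.0
prox(x) = [0.0, 5.2298, -4.1547, 0.0]
||prox(x)||_1 = 0.0 + 5.2298 + 4.1547 + 0.0 = 9.3845


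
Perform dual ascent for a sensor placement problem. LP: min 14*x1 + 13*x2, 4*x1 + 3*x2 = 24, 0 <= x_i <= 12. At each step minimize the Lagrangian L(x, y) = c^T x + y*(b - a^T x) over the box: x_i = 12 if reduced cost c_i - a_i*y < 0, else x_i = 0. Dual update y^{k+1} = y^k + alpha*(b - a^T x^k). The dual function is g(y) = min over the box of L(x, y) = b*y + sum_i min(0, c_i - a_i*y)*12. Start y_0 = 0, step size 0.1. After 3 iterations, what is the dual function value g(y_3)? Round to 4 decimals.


Dual ascent for LP: min 14*x1 + 13*x2, 4*x1 + 3*x2 = 24, 0 <= x_i <= 12
Step 1: y^k = 0.0, reduced costs: (14.0, 13.0)
  x^k = (0.0, 0.0), subgradient = b - a^T x = 24.0
  y^{k+1} = 0.0 + 0.1*24.0 = 2.4
Step 2: y^k = 2.4, reduced costs: (4.4, 5.8)
  x^k = (0.0, 0.0), subgradient = b - a^T x = 24.0
  y^{k+1} = 2.4 + 0.1*24.0 = 4.8
Step 3: y^k = 4.8, reduced costs: (-5.2, -1.4)
  x^k = (12.0, 12.0), subgradient = b - a^T x = -60.0
  y^{k+1} = 4.8 + 0.1*-60.0 = -1.2
Dual objective at y_3 = -1.2: reduced costs (18.8, 16.6), box minimizer x = (0.0, 0.0)
g(y_3) = b*y + (c1 - a1*y)*x1 + (c2 - a2*y)*x2 = 24*(-1.2) + 18.8*0.0 + 16.6*0.0 = -28.8 + 0.0 + 0.0 = -28.8


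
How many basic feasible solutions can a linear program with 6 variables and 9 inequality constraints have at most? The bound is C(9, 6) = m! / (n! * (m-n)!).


Each vertex corresponds to some choice of n active constraints out of m, so the number of vertices is at most C(m, n) = m! / (n!(m-n)!).
m = 9, n = 6
Numerator: 9 * 8 * 7 * 6 * 5 * 4
Denominator: 6! = 720
C(9, 6) = 84


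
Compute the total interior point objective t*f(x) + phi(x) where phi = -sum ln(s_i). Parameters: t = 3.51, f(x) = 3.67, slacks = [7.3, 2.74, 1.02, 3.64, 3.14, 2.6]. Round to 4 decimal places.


Step 1: Compute log-barrier.
ln values: [1.9879, 1.008, 0.0198, 1.292, 1.1442, 0.9555]
phi = -(1.9879 + 1.008 + 0.0198 + 1.292 + 1.1442 + 0.9555) = -6.4074
Step 2: Compute augmented objective.
t*f(x) = 3.51*3.67 = 12.8817
Total = 12.8817 - 6.4074 = 6.4743


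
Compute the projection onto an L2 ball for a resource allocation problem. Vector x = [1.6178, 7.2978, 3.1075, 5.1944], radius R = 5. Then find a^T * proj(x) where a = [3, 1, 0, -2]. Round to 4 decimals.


Step 1: Compute ||x|| (intermediates to 6 decimals).
||x|| = sqrt(1.6178^2 + 7.2978^2 + 3.1075^2 + 5.1944^2) = 9.618394
Step 2: Project.
Since ||x|| > R, scale = R/||x|| = 5/9.618394 = 0.519837, proj(x) = scale * x
proj(x) = [0.840992, 3.793666, 1.615393, 2.700241]
Step 3: Dot product.
a^T * proj(x) = 3*0.840992 + 1*3.793666 + 0*1.615393 - 2*2.700241 = 0.9162


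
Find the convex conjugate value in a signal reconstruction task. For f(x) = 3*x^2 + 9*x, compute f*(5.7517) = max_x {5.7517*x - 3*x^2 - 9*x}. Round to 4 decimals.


f*(y) = sup_x {y*x - a*x^2 - b*x} = sup_x {(y-b)*x - a*x^2}
FOC: (y - b) - 2a*x = 0 => x* = (y - b)/(2a)
x* = (5.7517 - 9)/(2*3) = -0.5414
f*(5.7517) = (y-b)^2/(4a) = (5.7517 - 9)^2/(4*3)
= 10.5515/12 = 0.8793


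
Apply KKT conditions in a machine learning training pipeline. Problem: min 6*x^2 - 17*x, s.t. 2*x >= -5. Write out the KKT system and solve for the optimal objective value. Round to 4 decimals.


Step 1: Try lambda = 0 (constraint inactive).
Stationarity: 2*6*x - 17 = 0
x* = 17/(2*6) = 17/12 = 1.4167 (rounded; the exact value 17/12 is used below)
Check constraint: 2*1.4167 = 2.8334 >= -5 -- satisfied.
Step 2: Compute optimal value.
f(x*) = 6*(17/12)^2 - 17*(17/12) = -12.0417


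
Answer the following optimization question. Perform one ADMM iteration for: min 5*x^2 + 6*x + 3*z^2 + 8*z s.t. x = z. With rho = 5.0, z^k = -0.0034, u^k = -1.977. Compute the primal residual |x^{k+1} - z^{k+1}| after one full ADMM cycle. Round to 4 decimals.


ADMM iteration with rho = 5.0, z^k = -0.0034, u^k = -1.977
Step 1: x-update.
Minimize 5*x^2 + 6*x + (5.0/2)*(x + 0.0034 - 1.977)^2
FOC: (2*5 + 5.0)*x = -6 + 5.0*(-0.0034 + 1.977)
x^{k+1} = 0.2579
Step 2: z-update.
Minimize 3*z^2 + 8*z + (5.0/2)*(0.2579 - z - 1.977)^2
FOC: (2*3 + 5.0)*z = -8 + 5.0*(0.2579 - 1.977)
z^{k+1} = -1.5087
Step 3: u-update.
u^{k+1} = -1.977 + 0.2579 + 1.5087 = -0.2104
Step 4: Primal residual = |0.2579 + 1.5087| = 1.7666


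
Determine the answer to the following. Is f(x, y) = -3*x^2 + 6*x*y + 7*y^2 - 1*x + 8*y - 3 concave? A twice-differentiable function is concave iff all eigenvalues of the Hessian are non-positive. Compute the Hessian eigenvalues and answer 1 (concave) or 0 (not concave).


The Hessian of f(x,y) = -3*x^2 + 6*x*y + 7*y^2 - 1*x + 8*y - 3 is:
H = [[-6, 6], [6, 14]]
Trace = -6 + 14 = 8
Determinant = -6*14 - (6)^2 = -120
Discriminant = (8)^2 - 4*-120 = 544.0
Eigenvalues: lambda_1 = -7.6619, lambda_2 = 15.6619
The function is not concave.

0


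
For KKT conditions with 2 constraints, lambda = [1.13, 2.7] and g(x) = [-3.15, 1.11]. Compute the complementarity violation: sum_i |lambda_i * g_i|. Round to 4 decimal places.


KKT complementary slackness check:
lambda_1 * g_1 = 1.13 * -3.15 = -3.5595
lambda_2 * g_2 = 2.7 * 1.11 = 2.997
Total violation = 3.5595 + 2.997 = 6.5565


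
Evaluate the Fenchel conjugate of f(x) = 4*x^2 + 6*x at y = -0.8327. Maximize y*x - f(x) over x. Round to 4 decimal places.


f*(y) = sup_x {y*x - a*x^2 - b*x} = sup_x {(y-b)*x - a*x^2}
FOC: (y - b) - 2a*x = 0 => x* = (y - b)/(2a)
x* = (-0.8327 - 6)/(2*4) = -0.8541
f*(-0.8327) = (y-b)^2/(4a) = (-0.8327 - 6)^2/(4*4)
= 46.6858/16 = 2.9179


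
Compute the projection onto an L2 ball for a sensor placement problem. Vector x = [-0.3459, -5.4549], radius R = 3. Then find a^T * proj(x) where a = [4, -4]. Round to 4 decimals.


Step 1: Compute ||x|| (intermediates to 6 decimals).
||x|| = sqrt((-0.3459)^2 + (-5.4549)^2) = 5.465856
Step 2: Project.
Since ||x|| > R, scale = R/||x|| = 3/5.465856 = 0.548862, proj(x) = scale * x
proj(x) = [-0.189851, -2.993987]
Step 3: Dot product.
a^T * proj(x) = 4*(-0.189851) - 4*(-2.993987) = 11.2165


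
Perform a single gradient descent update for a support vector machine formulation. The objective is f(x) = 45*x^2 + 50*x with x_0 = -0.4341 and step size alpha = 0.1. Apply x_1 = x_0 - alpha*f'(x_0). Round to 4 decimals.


We compute the gradient at x_0 and apply the update.
f'(x) = 90*x + 50
f'(-0.4341) = 90*-0.4341 + 50 = 10.931
x_1 = -0.4341 - 0.1*10.931 = -1.5272


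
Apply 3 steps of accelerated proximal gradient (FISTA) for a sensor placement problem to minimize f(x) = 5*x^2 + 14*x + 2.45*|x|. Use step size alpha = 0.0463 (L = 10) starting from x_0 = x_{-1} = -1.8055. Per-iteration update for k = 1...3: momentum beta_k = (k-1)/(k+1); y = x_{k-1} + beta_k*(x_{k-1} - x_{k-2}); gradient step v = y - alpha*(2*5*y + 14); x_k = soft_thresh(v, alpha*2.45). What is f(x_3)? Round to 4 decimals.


FISTA on f(x) = 5*x^2 + 14*x + 2.45*|x|
L = 10, alpha = 0.0463
Iteration 1: beta = 0.0, y = -1.8055 + 0.0*(-1.8055 + 1.8055) = -1.8055
  grad(y) = -4.055, v = y - alpha*grad = -1.6178
  prox(v) = soft_thresh(-1.6178, 0.1134) = -1.5043
Iteration 2: beta = 0.3333, y = -1.5043 + 0.3333*(-1.5043 + 1.8055) = -1.4039
  grad(y) = -0.0392, v = y - alpha*grad = -1.4021
  prox(v) = soft_thresh(-1.4021, 0.1134) = -1.2887
Iteration 3: beta = 0.5, y = -1.2887 + 0.5*(-1.2887 + 1.5043) = -1.1808
  grad(y) = 2.1915, v = y - alpha*grad = -1.2823
  prox(v) = soft_thresh(-1.2823, 0.1134) = -1.1689
f(x_3) = 5*(-1.1689)^2 + 14*(-1.1689) + 2.45*|-1.1689| = -6.6692


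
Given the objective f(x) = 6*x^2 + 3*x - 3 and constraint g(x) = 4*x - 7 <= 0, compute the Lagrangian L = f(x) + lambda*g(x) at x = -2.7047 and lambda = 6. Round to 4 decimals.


Step 1: Evaluate f(x).
f(-2.7047) = 6*(-2.7047)^2 + 3*(-2.7047) - 3 = 32.7783
Step 2: Evaluate g(x).
g(-2.7047) = 4*-2.7047 - 7 = -17.8188
Step 3: Compute Lagrangian.
L = 32.7783 + 6*-17.8188 = -74.1345


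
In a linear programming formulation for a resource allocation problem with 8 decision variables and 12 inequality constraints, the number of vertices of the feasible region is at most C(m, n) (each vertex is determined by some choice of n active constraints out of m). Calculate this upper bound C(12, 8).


Each vertex corresponds to some choice of n active constraints out of m, so the number of vertices is at most C(m, n) = m! / (n!(m-n)!).
m = 12, n = 8
Numerator: 12 * 11 * 10 * 9 * 8 * 7 * 6 * 5
Denominator: 8! = 40320
C(12, 8) = 495


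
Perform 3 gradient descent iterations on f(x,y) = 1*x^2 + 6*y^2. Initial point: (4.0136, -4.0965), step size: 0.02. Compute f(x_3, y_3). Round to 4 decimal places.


Gradient descent on f(x,y) = 1*x^2 + 6*y^2.
Starting point: (4.0136, -4.0965), alpha = 0.02
Step 1: grad_x = 2*1*4.0136 = 8.0272, grad_y = 2*6*-4.0965 = -49.158
  x_1 = 4.0136 - 0.02*8.0272 = 3.8531
  y_1 = -4.0965 - 0.02*-49.158 = -3.1133
Step 2: grad_x = 2*1*3.8531 = 7.7061, grad_y = 2*6*-3.1133 = -37.3601
  x_2 = 3.8531 - 0.02*7.7061 = 3.6989
  y_2 = -3.1133 - 0.02*-37.3601 = -2.3661
Step 3: grad_x = 2*1*3.6989 = 7.3979, grad_y = 2*6*-2.3661 = -28.3937
  x_3 = 3.6989 - 0.02*7.3979 = 3.551
  y_3 = -2.3661 - 0.02*-28.3937 = -1.7983
f(3.551, -1.7983) = 1*3.551^2 + 6*(-1.7983)^2 = 32.012


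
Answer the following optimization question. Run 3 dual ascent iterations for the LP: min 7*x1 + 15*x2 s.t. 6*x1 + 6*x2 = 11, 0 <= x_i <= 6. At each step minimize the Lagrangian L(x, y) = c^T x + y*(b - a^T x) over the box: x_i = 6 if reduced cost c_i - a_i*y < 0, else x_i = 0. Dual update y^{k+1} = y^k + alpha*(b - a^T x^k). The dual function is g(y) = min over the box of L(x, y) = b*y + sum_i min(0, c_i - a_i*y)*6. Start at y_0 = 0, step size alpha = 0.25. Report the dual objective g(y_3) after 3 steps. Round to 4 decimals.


Dual ascent for LP: min 7*x1 + 15*x2, 6*x1 + 6*x2 = 11, 0 <= x_i <= 6
Step 1: y^k = 0.0, reduced costs: (7.0, 15.0)
  x^k = (0.0, 0.0), subgradient = b - a^T x = 11.0
  y^{k+1} = 0.0 + 0.25*11.0 = 2.75
Step 2: y^k = 2.75, reduced costs: (-9.5, -1.5)
  x^k = (6.0, 6.0), subgradient = b - a^T x = -61.0
  y^{k+1} = 2.75 + 0.25*-61.0 = -12.5
Step 3: y^k = -12.5, reduced costs: (82.0, 90.0)
  x^k = (0.0, 0.0), subgradient = b - a^T x = 11.0
  y^{k+1} = -12.5 + 0.25*11.0 = -9.75
Dual objective at y_3 = -9.75: reduced costs (65.5, 73.5), box minimizer x = (0.0, 0.0)
g(y_3) = b*y + (c1 - a1*y)*x1 + (c2 - a2*y)*x2 = 11*(-9.75) + 65.5*0.0 + 73.5*0.0 = -107.25 + 0.0 + 0.0 = -107.25


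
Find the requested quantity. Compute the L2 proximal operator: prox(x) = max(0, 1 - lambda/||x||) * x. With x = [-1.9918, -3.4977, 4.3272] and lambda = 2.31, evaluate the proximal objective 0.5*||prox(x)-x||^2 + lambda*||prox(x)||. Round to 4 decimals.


Step 1: Compute ||x||.
||x|| = 5.9098
Step 2: Compute scaling factor.
scale = max(0, 1 - 2.31/5.9098) = 0.6091
Step 3: prox(x) = [-1.2133, -2.1305, 2.6358]
||prox(x)|| = 3.5998
Step 4: Proximal objective.
0.5*||prox-x||^2 = 2.6681
lambda*||prox|| = 8.3155
Total = 10.9836


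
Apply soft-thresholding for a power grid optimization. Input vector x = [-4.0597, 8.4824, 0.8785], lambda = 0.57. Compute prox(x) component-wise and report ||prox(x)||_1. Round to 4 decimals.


Soft-thresholding with lambda = 0.57:
prox(-4.0597) = sign(-4.0597)*max(|-4.0597| - 0.57, 0) = -3.4897
prox(8.4824) = sign(8.4824)*max(|8.4824| - 0.57, 0) = 7.9124
prox(0.8785) = sign(0.8785)*max(|0.8785| - 0.57, 0) = 0.3085
prox(x) = [-3.4897, 7.9124, 0.3085]
||prox(x)||_1 = 3.4897 + 7.9124 + 0.3085 = 11.7106


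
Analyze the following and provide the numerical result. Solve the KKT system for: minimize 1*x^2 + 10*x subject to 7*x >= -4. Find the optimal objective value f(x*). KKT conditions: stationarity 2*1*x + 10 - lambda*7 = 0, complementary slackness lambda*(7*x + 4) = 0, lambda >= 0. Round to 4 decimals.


Step 1: Try lambda = 0 (constraint inactive).
x_unc = -10/(2*1) = -5.0
Check: 7*-5.0 = -35.0 < -4 -- violated!
Step 2: Constraint must be active: 7*x = -4
x* = -4/7 = -0.5714 (rounded; the exact value -4/7 is used below)
lambda = (2*1*(-4/7) + 10)/7 = 1.2653
Step 3: Compute optimal value.
f(x*) = 1*(-4/7)^2 + 10*(-4/7) = -5.3878


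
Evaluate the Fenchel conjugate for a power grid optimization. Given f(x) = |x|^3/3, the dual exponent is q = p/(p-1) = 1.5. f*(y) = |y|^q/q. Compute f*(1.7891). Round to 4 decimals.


The conjugate exponent q satisfies 1/p + 1/q = 1.
p = 3, so q = 3/(3 - 1) = 1.5
|y|^q = 1.7891^1.5 = 2.3931
f*(1.7891) = 2.3931 / 1.5 = 1.5954


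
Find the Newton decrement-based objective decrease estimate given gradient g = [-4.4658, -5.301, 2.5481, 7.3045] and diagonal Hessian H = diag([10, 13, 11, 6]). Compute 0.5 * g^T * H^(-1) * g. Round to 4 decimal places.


Step 1: H is diagonal, so H^(-1) * g = [-0.4466, -0.4078, 0.2316, 1.2174].
Step 2: g^T H^(-1) g = sum_i g_i^2 / H_ii
  = (-4.4658)^2/10 + (-5.301)^2/13 + (2.5481)^2/11 + (7.3045)^2/6
  = 1.9943 + 2.1616 + 0.5903 + 8.8926 = 13.6388
Step 3: Objective decrease = 0.5 * g^T H^(-1) g = 6.8194


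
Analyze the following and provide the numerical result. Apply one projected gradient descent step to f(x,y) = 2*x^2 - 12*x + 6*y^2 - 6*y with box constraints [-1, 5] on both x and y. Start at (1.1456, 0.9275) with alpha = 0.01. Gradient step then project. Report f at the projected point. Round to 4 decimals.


Step 1: Compute gradient at (1.1456, 0.9275).
grad_x = 2*2*1.1456 - 12 = -7.4176
grad_y = 2*6*0.9275 - 6 = 5.13
Step 2: Gradient step.
x_raw = 1.1456 - 0.01*-7.4176 = 1.2198
y_raw = 0.9275 - 0.01*5.13 = 0.8762
Step 3: Project onto [-1, 5].
x_proj = clip(1.2198) = 1.2198
y_proj = clip(0.8762) = 0.8762
Step 4: Evaluate f.
f(1.2198, 0.8762) = -12.3124


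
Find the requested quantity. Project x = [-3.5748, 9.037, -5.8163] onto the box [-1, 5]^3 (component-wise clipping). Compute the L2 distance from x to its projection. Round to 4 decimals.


Project each component onto [-1, 5].
clip(-3.5748) = -1.0, clip(9.037) = 5.0, clip(-5.8163) = -1.0
Projection = [-1.0, 5.0, -1.0]
Squared diffs: [6.6296, 16.2974, 23.1967]
Distance = sqrt(46.1237) = 6.7914


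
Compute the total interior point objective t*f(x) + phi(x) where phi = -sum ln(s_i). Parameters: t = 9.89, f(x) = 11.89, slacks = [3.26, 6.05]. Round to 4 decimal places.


Step 1: Compute log-barrier.
ln values: [1.1817, 1.8001]
phi = -(1.1817 + 1.8001) = -2.9818
Step 2: Compute augmented objective.
t*f(x) = 9.89*11.89 = 117.5921
Total = 117.5921 - 2.9818 = 114.6103


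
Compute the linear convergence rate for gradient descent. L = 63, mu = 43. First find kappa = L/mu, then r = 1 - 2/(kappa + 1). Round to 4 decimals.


Step 1: Compute the condition number.
kappa = L/mu = 63/43 = 1.4651
Step 2: Compute the convergence rate.
r = 1 - 2/(kappa + 1) = 1 - 2*mu/(L + mu) = (L - mu)/(L + mu) = 20/106 = 0.1887


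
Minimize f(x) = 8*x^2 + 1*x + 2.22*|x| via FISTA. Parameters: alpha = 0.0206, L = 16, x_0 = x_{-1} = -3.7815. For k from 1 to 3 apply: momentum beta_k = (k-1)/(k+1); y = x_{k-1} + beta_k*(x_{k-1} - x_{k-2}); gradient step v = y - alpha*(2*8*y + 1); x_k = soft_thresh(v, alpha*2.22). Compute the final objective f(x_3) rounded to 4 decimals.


FISTA on f(x) = 8*x^2 + 1*x + 2.22*|x|
L = 16, alpha = 0.0206
Iteration 1: beta = 0.0, y = -3.7815 + 0.0*(-3.7815 + 3.7815) = -3.7815
  grad(y) = -59.504, v = y - alpha*grad = -2.5557
  prox(v) = soft_thresh(-2.5557, 0.0457) = -2.51
Iteration 2: beta = 0.3333, y = -2.51 + 0.3333*(-2.51 + 3.7815) = -2.0861
  grad(y) = -32.3784, v = y - alpha*grad = -1.4192
  prox(v) = soft_thresh(-1.4192, 0.0457) = -1.3734
Iteration 3: beta = 0.5, y = -1.3734 + 0.5*(-1.3734 + 2.51) = -0.8051
  grad(y) = -11.8822, v = y - alpha*grad = -0.5604
  prox(v) = soft_thresh(-0.5604, 0.0457) = -0.5146
f(x_3) = 8*(-0.5146)^2 + 1*(-0.5146) + 2.22*|-0.5146| = 2.7466


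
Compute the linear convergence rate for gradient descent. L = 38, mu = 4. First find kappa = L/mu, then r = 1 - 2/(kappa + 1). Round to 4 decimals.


Step 1: Compute the condition number.
kappa = L/mu = 38/4 = 9.5
Step 2: Compute the convergence rate.
r = 1 - 2/(kappa + 1) = 1 - 2*mu/(L + mu) = (L - mu)/(L + mu) = 34/42 = 0.8095


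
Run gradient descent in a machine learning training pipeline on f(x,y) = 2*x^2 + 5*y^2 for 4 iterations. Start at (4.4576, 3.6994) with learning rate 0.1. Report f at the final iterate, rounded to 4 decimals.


Gradient descent on f(x,y) = 2*x^2 + 5*y^2.
Starting point: (4.4576, 3.6994), alpha = 0.1
Step 1: grad_x = 2*2*4.4576 = 17.8304, grad_y = 2*5*3.6994 = 36.994
  x_1 = 4.4576 - 0.1*17.8304 = 2.6746
  y_1 = 3.6994 - 0.1*36.994 = -0.0
Step 2: grad_x = 2*2*2.6746 = 10.6982, grad_y = 2*5*-0.0 = -0.0
  x_2 = 2.6746 - 0.1*10.6982 = 1.6047
  y_2 = -0.0 - 0.1*-0.0 = 0.0
Step 3: grad_x = 2*2*1.6047 = 6.4189, grad_y = 2*5*0.0 = 0.0
  x_3 = 1.6047 - 0.1*6.4189 = 0.9628
  y_3 = 0.0 - 0.1*0.0 = 0.0
Step 4: grad_x = 2*2*0.9628 = 3.8514, grad_y = 2*5*0.0 = 0.0
  x_4 = 0.9628 - 0.1*3.8514 = 0.5777
  y_4 = 0.0 - 0.1*0.0 = 0.0
f(0.5777, 0.0) = 2*0.5777^2 + 5*0.0^2 = 0.6675


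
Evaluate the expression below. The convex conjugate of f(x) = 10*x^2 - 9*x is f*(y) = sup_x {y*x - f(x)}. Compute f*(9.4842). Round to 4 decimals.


f*(y) = sup_x {y*x - a*x^2 - b*x} = sup_x {(y-b)*x - a*x^2}
FOC: (y - b) - 2a*x = 0 => x* = (y - b)/(2a)
x* = (9.4842 + 9)/(2*10) = 0.9242
f*(9.4842) = (y-b)^2/(4a) = (9.4842 + 9)^2/(4*10)
= 341.6656/40 = 8.5416


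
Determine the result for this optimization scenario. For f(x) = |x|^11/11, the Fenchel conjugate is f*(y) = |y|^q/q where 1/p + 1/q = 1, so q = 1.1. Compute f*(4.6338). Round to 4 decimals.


The conjugate exponent q satisfies 1/p + 1/q = 1.
p = 11, so q = 11/(11 - 1) = 1.1
|y|^q = 4.6338^1.1 = 5.4017
f*(4.6338) = 5.4017 / 1.1 = 4.9106
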